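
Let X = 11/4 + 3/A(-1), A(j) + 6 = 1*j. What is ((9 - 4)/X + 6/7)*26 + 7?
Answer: 597/7 ≈ 85.286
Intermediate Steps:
A(j) = -6 + j (A(j) = -6 + 1*j = -6 + j)
X = 65/28 (X = 11/4 + 3/(-6 - 1) = 11*(¼) + 3/(-7) = 11/4 + 3*(-⅐) = 11/4 - 3/7 = 65/28 ≈ 2.3214)
((9 - 4)/X + 6/7)*26 + 7 = ((9 - 4)/(65/28) + 6/7)*26 + 7 = (5*(28/65) + 6*(⅐))*26 + 7 = (28/13 + 6/7)*26 + 7 = (274/91)*26 + 7 = 548/7 + 7 = 597/7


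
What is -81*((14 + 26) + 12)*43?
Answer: -181116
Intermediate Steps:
-81*((14 + 26) + 12)*43 = -81*(40 + 12)*43 = -81*52*43 = -4212*43 = -181116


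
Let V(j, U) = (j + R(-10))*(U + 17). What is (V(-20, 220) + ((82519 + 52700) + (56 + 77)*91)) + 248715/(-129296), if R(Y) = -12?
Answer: 18067315733/129296 ≈ 1.3974e+5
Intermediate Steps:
V(j, U) = (-12 + j)*(17 + U) (V(j, U) = (j - 12)*(U + 17) = (-12 + j)*(17 + U))
(V(-20, 220) + ((82519 + 52700) + (56 + 77)*91)) + 248715/(-129296) = ((-204 - 12*220 + 17*(-20) + 220*(-20)) + ((82519 + 52700) + (56 + 77)*91)) + 248715/(-129296) = ((-204 - 2640 - 340 - 4400) + (135219 + 133*91)) + 248715*(-1/129296) = (-7584 + (135219 + 12103)) - 248715/129296 = (-7584 + 147322) - 248715/129296 = 139738 - 248715/129296 = 18067315733/129296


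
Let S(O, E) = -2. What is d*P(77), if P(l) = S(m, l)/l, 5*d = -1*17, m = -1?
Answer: 34/385 ≈ 0.088312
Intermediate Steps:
d = -17/5 (d = (-1*17)/5 = (⅕)*(-17) = -17/5 ≈ -3.4000)
P(l) = -2/l
d*P(77) = -(-34)/(5*77) = -17/5*(-2/77) = 34/385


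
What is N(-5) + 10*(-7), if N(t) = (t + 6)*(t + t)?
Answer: -80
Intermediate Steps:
N(t) = 2*t*(6 + t) (N(t) = (6 + t)*(2*t) = 2*t*(6 + t))
N(-5) + 10*(-7) = 2*(-5)*(6 - 5) + 10*(-7) = 2*(-5)*1 - 70 = -10 - 70 = -80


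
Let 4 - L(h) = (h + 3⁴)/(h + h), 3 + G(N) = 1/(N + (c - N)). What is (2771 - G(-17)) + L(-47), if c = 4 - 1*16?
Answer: 1567043/564 ≈ 2778.4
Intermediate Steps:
c = -12 (c = 4 - 16 = -12)
G(N) = -37/12 (G(N) = -3 + 1/(N + (-12 - N)) = -3 + 1/(-12) = -3 - 1/12 = -37/12)
L(h) = 4 - (81 + h)/(2*h) (L(h) = 4 - (h + 3⁴)/(h + h) = 4 - (h + 81)/(2*h) = 4 - (81 + h)*1/(2*h) = 4 - (81 + h)/(2*h))
(2771 - G(-17)) + L(-47) = (2771 - 1*(-37/12)) + (½)*(-81 + 7*(-47))/(-47) = (2771 + 37/12) + (½)*(-1/47)*(-81 - 329) = 33289/12 + (½)*(-1/47)*(-410) = 33289/12 + 205/47 = 1567043/564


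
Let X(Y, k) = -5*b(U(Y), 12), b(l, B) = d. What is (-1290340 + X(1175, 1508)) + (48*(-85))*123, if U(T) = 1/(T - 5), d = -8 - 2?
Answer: -1792130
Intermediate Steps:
d = -10
U(T) = 1/(-5 + T)
b(l, B) = -10
X(Y, k) = 50 (X(Y, k) = -5*(-10) = 50)
(-1290340 + X(1175, 1508)) + (48*(-85))*123 = (-1290340 + 50) + (48*(-85))*123 = -1290290 - 4080*123 = -1290290 - 501840 = -1792130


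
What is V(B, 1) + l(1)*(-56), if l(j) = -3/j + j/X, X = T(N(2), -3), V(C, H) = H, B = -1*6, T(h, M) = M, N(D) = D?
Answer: 563/3 ≈ 187.67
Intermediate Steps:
B = -6
X = -3
l(j) = -3/j - j/3 (l(j) = -3/j + j/(-3) = -3/j + j*(-⅓) = -3/j - j/3)
V(B, 1) + l(1)*(-56) = 1 + (-3/1 - ⅓*1)*(-56) = 1 + (-3*1 - ⅓)*(-56) = 1 + (-3 - ⅓)*(-56) = 1 - 10/3*(-56) = 1 + 560/3 = 563/3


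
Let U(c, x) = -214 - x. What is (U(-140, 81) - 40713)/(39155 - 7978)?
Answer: -41008/31177 ≈ -1.3153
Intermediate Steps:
(U(-140, 81) - 40713)/(39155 - 7978) = ((-214 - 1*81) - 40713)/(39155 - 7978) = ((-214 - 81) - 40713)/31177 = (-295 - 40713)*(1/31177) = -41008*1/31177 = -41008/31177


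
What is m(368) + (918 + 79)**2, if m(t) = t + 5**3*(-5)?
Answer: 993752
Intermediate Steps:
m(t) = -625 + t (m(t) = t + 125*(-5) = t - 625 = -625 + t)
m(368) + (918 + 79)**2 = (-625 + 368) + (918 + 79)**2 = -257 + 997**2 = -257 + 994009 = 993752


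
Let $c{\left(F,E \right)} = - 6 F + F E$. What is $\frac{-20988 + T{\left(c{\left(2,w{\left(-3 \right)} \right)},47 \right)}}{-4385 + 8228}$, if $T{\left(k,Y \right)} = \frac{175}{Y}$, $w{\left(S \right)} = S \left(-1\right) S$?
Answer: $- \frac{986261}{180621} \approx -5.4604$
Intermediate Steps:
$w{\left(S \right)} = - S^{2}$ ($w{\left(S \right)} = - S S = - S^{2}$)
$c{\left(F,E \right)} = - 6 F + E F$
$\frac{-20988 + T{\left(c{\left(2,w{\left(-3 \right)} \right)},47 \right)}}{-4385 + 8228} = \frac{-20988 + \frac{175}{47}}{-4385 + 8228} = \frac{-20988 + 175 \cdot \frac{1}{47}}{3843} = \left(-20988 + \frac{175}{47}\right) \frac{1}{3843} = \left(- \frac{986261}{47}\right) \frac{1}{3843} = - \frac{986261}{180621}$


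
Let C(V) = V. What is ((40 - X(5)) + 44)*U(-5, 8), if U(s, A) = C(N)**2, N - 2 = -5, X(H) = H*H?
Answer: 531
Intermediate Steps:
X(H) = H**2
N = -3 (N = 2 - 5 = -3)
U(s, A) = 9 (U(s, A) = (-3)**2 = 9)
((40 - X(5)) + 44)*U(-5, 8) = ((40 - 1*5**2) + 44)*9 = ((40 - 1*25) + 44)*9 = ((40 - 25) + 44)*9 = (15 + 44)*9 = 59*9 = 531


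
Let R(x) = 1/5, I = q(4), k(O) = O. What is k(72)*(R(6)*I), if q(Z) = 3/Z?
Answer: 54/5 ≈ 10.800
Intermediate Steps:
I = ¾ (I = 3/4 = 3*(¼) = ¾ ≈ 0.75000)
R(x) = ⅕
k(72)*(R(6)*I) = 72*((⅕)*(¾)) = 72*(3/20) = 54/5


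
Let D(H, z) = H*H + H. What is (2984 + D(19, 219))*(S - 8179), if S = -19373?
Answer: -92684928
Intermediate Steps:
D(H, z) = H + H² (D(H, z) = H² + H = H + H²)
(2984 + D(19, 219))*(S - 8179) = (2984 + 19*(1 + 19))*(-19373 - 8179) = (2984 + 19*20)*(-27552) = (2984 + 380)*(-27552) = 3364*(-27552) = -92684928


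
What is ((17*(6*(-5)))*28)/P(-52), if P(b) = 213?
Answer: -4760/71 ≈ -67.042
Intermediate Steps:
((17*(6*(-5)))*28)/P(-52) = ((17*(6*(-5)))*28)/213 = ((17*(-30))*28)*(1/213) = -510*28*(1/213) = -14280*1/213 = -4760/71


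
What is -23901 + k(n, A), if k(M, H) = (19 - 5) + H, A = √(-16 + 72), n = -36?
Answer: -23887 + 2*√14 ≈ -23880.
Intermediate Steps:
A = 2*√14 (A = √56 = 2*√14 ≈ 7.4833)
k(M, H) = 14 + H
-23901 + k(n, A) = -23901 + (14 + 2*√14) = -23887 + 2*√14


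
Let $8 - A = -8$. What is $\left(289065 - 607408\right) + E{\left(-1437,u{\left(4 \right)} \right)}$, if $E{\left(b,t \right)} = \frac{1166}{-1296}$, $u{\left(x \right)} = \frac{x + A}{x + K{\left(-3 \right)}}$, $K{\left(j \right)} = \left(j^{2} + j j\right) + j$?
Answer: $- \frac{206286847}{648} \approx -3.1834 \cdot 10^{5}$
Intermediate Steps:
$A = 16$ ($A = 8 - -8 = 8 + 8 = 16$)
$K{\left(j \right)} = j + 2 j^{2}$ ($K{\left(j \right)} = \left(j^{2} + j^{2}\right) + j = 2 j^{2} + j = j + 2 j^{2}$)
$u{\left(x \right)} = \frac{16 + x}{15 + x}$ ($u{\left(x \right)} = \frac{x + 16}{x - 3 \left(1 + 2 \left(-3\right)\right)} = \frac{16 + x}{x - 3 \left(1 - 6\right)} = \frac{16 + x}{x - -15} = \frac{16 + x}{x + 15} = \frac{16 + x}{15 + x}$)
$E{\left(b,t \right)} = - \frac{583}{648}$ ($E{\left(b,t \right)} = 1166 \left(- \frac{1}{1296}\right) = - \frac{583}{648}$)
$\left(289065 - 607408\right) + E{\left(-1437,u{\left(4 \right)} \right)} = \left(289065 - 607408\right) - \frac{583}{648} = -318343 - \frac{583}{648} = - \frac{206286847}{648}$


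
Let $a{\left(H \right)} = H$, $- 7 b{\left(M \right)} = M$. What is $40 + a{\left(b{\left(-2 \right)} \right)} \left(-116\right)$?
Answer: $\frac{48}{7} \approx 6.8571$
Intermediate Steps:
$b{\left(M \right)} = - \frac{M}{7}$
$40 + a{\left(b{\left(-2 \right)} \right)} \left(-116\right) = 40 + \left(- \frac{1}{7}\right) \left(-2\right) \left(-116\right) = 40 + \frac{2}{7} \left(-116\right) = 40 - \frac{232}{7} = \frac{48}{7}$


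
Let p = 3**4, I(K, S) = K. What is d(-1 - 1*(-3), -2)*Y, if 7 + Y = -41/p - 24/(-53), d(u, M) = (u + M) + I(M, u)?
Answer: 60560/4293 ≈ 14.107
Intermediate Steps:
p = 81
d(u, M) = u + 2*M (d(u, M) = (u + M) + M = (M + u) + M = u + 2*M)
Y = -30280/4293 (Y = -7 + (-41/81 - 24/(-53)) = -7 + (-41*1/81 - 24*(-1/53)) = -7 + (-41/81 + 24/53) = -7 - 229/4293 = -30280/4293 ≈ -7.0533)
d(-1 - 1*(-3), -2)*Y = ((-1 - 1*(-3)) + 2*(-2))*(-30280/4293) = ((-1 + 3) - 4)*(-30280/4293) = (2 - 4)*(-30280/4293) = -2*(-30280/4293) = 60560/4293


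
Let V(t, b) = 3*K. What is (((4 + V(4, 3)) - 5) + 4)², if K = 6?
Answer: 441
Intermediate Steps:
V(t, b) = 18 (V(t, b) = 3*6 = 18)
(((4 + V(4, 3)) - 5) + 4)² = (((4 + 18) - 5) + 4)² = ((22 - 5) + 4)² = (17 + 4)² = 21² = 441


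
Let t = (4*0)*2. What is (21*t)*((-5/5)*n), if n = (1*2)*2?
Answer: 0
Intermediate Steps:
n = 4 (n = 2*2 = 4)
t = 0 (t = 0*2 = 0)
(21*t)*((-5/5)*n) = (21*0)*(-5/5*4) = 0*(-5*⅕*4) = 0*(-1*4) = 0*(-4) = 0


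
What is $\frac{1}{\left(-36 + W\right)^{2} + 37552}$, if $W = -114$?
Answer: $\frac{1}{60052} \approx 1.6652 \cdot 10^{-5}$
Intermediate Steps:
$\frac{1}{\left(-36 + W\right)^{2} + 37552} = \frac{1}{\left(-36 - 114\right)^{2} + 37552} = \frac{1}{\left(-150\right)^{2} + 37552} = \frac{1}{22500 + 37552} = \frac{1}{60052}$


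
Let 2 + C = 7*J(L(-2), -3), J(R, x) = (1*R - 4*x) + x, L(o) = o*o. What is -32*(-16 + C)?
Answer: -2336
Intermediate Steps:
L(o) = o²
J(R, x) = R - 3*x (J(R, x) = (R - 4*x) + x = R - 3*x)
C = 89 (C = -2 + 7*((-2)² - 3*(-3)) = -2 + 7*(4 + 9) = -2 + 7*13 = -2 + 91 = 89)
-32*(-16 + C) = -32*(-16 + 89) = -32*73 = -2336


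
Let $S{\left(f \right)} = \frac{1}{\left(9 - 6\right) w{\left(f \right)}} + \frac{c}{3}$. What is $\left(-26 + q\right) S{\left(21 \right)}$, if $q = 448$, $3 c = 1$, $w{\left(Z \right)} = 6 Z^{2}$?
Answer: $\frac{186313}{3969} \approx 46.942$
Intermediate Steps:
$c = \frac{1}{3}$ ($c = \frac{1}{3} \cdot 1 = \frac{1}{3} \approx 0.33333$)
$S{\left(f \right)} = \frac{1}{9} + \frac{1}{18 f^{2}}$ ($S{\left(f \right)} = \frac{1}{\left(9 - 6\right) 6 f^{2}} + \frac{1}{3 \cdot 3} = \frac{\frac{1}{6} \frac{1}{f^{2}}}{3} + \frac{1}{3} \cdot \frac{1}{3} = \frac{\frac{1}{6} \frac{1}{f^{2}}}{3} + \frac{1}{9} = \frac{1}{18 f^{2}} + \frac{1}{9} = \frac{1}{9} + \frac{1}{18 f^{2}}$)
$\left(-26 + q\right) S{\left(21 \right)} = \left(-26 + 448\right) \left(\frac{1}{9} + \frac{1}{18 \cdot 441}\right) = 422 \left(\frac{1}{9} + \frac{1}{18} \cdot \frac{1}{441}\right) = 422 \left(\frac{1}{9} + \frac{1}{7938}\right) = 422 \cdot \frac{883}{7938} = \frac{186313}{3969}$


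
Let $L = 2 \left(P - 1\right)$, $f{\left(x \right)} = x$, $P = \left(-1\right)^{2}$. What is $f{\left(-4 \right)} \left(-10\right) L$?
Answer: $0$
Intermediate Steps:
$P = 1$
$L = 0$ ($L = 2 \left(1 - 1\right) = 2 \cdot 0 = 0$)
$f{\left(-4 \right)} \left(-10\right) L = \left(-4\right) \left(-10\right) 0 = 40 \cdot 0 = 0$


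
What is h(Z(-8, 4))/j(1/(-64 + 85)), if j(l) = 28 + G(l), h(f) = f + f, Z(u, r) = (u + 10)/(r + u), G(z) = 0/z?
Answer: -1/28 ≈ -0.035714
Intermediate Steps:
G(z) = 0
Z(u, r) = (10 + u)/(r + u)
h(f) = 2*f
j(l) = 28 (j(l) = 28 + 0 = 28)
h(Z(-8, 4))/j(1/(-64 + 85)) = (2*((10 - 8)/(4 - 8)))/28 = (2*(2/(-4)))*(1/28) = (2*(-¼*2))*(1/28) = (2*(-½))*(1/28) = -1*1/28 = -1/28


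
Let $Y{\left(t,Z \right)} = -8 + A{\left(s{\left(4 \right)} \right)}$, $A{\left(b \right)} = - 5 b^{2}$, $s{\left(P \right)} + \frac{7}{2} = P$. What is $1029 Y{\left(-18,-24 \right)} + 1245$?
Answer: $- \frac{33093}{4} \approx -8273.3$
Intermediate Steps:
$s{\left(P \right)} = - \frac{7}{2} + P$
$Y{\left(t,Z \right)} = - \frac{37}{4}$ ($Y{\left(t,Z \right)} = -8 - 5 \left(- \frac{7}{2} + 4\right)^{2} = -8 - \frac{5}{4} = - \frac{37}{4}$)
$1029 Y{\left(-18,-24 \right)} + 1245 = 1029 \left(- \frac{37}{4}\right) + 1245 = - \frac{38073}{4} + 1245 = - \frac{33093}{4}$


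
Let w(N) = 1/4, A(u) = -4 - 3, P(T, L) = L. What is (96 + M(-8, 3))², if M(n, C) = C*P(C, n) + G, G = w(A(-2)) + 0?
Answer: 83521/16 ≈ 5220.1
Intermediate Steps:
A(u) = -7
w(N) = ¼
G = ¼ (G = ¼ + 0 = ¼ ≈ 0.25000)
M(n, C) = ¼ + C*n (M(n, C) = C*n + ¼ = ¼ + C*n)
(96 + M(-8, 3))² = (96 + (¼ + 3*(-8)))² = (96 + (¼ - 24))² = (96 - 95/4)² = (289/4)² = 83521/16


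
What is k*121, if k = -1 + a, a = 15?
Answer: 1694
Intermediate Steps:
k = 14 (k = -1 + 15 = 14)
k*121 = 14*121 = 1694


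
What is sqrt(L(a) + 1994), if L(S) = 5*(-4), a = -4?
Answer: sqrt(1974) ≈ 44.430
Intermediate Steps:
L(S) = -20
sqrt(L(a) + 1994) = sqrt(-20 + 1994) = sqrt(1974)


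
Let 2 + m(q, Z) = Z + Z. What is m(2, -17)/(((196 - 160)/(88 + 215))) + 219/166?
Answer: -50079/166 ≈ -301.68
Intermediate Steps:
m(q, Z) = -2 + 2*Z (m(q, Z) = -2 + (Z + Z) = -2 + 2*Z)
m(2, -17)/(((196 - 160)/(88 + 215))) + 219/166 = (-2 + 2*(-17))/(((196 - 160)/(88 + 215))) + 219/166 = (-2 - 34)/((36/303)) + 219*(1/166) = -36/(36*(1/303)) + 219/166 = -36/12/101 + 219/166 = -36*101/12 + 219/166 = -303 + 219/166 = -50079/166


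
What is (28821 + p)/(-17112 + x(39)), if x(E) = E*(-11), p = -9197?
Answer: -19624/17541 ≈ -1.1187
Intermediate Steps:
x(E) = -11*E
(28821 + p)/(-17112 + x(39)) = (28821 - 9197)/(-17112 - 11*39) = 19624/(-17112 - 429) = 19624/(-17541) = 19624*(-1/17541) = -19624/17541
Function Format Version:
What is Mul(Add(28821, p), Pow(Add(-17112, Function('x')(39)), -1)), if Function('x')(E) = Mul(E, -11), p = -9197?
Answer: Rational(-19624, 17541) ≈ -1.1187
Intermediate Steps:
Function('x')(E) = Mul(-11, E)
Mul(Add(28821, p), Pow(Add(-17112, Function('x')(39)), -1)) = Mul(Add(28821, -9197), Pow(Add(-17112, Mul(-11, 39)), -1)) = Mul(19624, Pow(Add(-17112, -429), -1)) = Mul(19624, Pow(-17541, -1)) = Mul(19624, Rational(-1, 17541)) = Rational(-19624, 17541)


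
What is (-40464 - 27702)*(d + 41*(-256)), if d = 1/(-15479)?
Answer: 11074765399110/15479 ≈ 7.1547e+8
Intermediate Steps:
d = -1/15479 ≈ -6.4604e-5
(-40464 - 27702)*(d + 41*(-256)) = (-40464 - 27702)*(-1/15479 + 41*(-256)) = -68166*(-1/15479 - 10496) = -68166*(-162467585/15479) = 11074765399110/15479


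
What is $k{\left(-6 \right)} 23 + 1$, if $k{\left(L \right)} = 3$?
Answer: $70$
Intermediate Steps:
$k{\left(-6 \right)} 23 + 1 = 3 \cdot 23 + 1 = 69 + 1 = 70$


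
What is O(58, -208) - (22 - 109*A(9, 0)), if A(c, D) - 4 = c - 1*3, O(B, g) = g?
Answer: 860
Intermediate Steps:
A(c, D) = 1 + c (A(c, D) = 4 + (c - 1*3) = 4 + (c - 3) = 4 + (-3 + c) = 1 + c)
O(58, -208) - (22 - 109*A(9, 0)) = -208 - (22 - 109*(1 + 9)) = -208 - (22 - 109*10) = -208 - (22 - 1090) = -208 - 1*(-1068) = -208 + 1068 = 860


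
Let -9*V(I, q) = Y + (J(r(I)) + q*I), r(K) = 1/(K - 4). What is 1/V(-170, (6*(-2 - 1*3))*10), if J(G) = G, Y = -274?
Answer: -1566/8826323 ≈ -0.00017742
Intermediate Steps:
r(K) = 1/(-4 + K)
V(I, q) = 274/9 - 1/(9*(-4 + I)) - I*q/9 (V(I, q) = -(-274 + (1/(-4 + I) + q*I))/9 = -(-274 + (1/(-4 + I) + I*q))/9 = -(-274 + 1/(-4 + I) + I*q)/9 = 274/9 - 1/(9*(-4 + I)) - I*q/9)
1/V(-170, (6*(-2 - 1*3))*10) = 1/((-1 + (-4 - 170)*(274 - 1*(-170)*(6*(-2 - 1*3))*10))/(9*(-4 - 170))) = 1/((⅑)*(-1 - 174*(274 - 1*(-170)*(6*(-2 - 3))*10))/(-174)) = 1/((⅑)*(-1/174)*(-1 - 174*(274 - 1*(-170)*(6*(-5))*10))) = 1/((⅑)*(-1/174)*(-1 - 174*(274 - 1*(-170)*(-30*10)))) = 1/((⅑)*(-1/174)*(-1 - 174*(274 - 1*(-170)*(-300)))) = 1/((⅑)*(-1/174)*(-1 - 174*(274 - 51000))) = 1/((⅑)*(-1/174)*(-1 - 174*(-50726))) = 1/((⅑)*(-1/174)*(-1 + 8826324)) = 1/((⅑)*(-1/174)*8826323) = 1/(-8826323/1566) = -1566/8826323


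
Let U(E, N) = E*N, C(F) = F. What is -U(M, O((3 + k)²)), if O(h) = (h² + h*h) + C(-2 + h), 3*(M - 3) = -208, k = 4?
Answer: 964951/3 ≈ 3.2165e+5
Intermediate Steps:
M = -199/3 (M = 3 + (⅓)*(-208) = 3 - 208/3 = -199/3 ≈ -66.333)
O(h) = -2 + h + 2*h² (O(h) = (h² + h*h) + (-2 + h) = (h² + h²) + (-2 + h) = 2*h² + (-2 + h) = -2 + h + 2*h²)
-U(M, O((3 + k)²)) = -(-199)*(-2 + (3 + 4)² + 2*((3 + 4)²)²)/3 = -(-199)*(-2 + 7² + 2*(7²)²)/3 = -(-199)*(-2 + 49 + 2*49²)/3 = -(-199)*(-2 + 49 + 2*2401)/3 = -(-199)*(-2 + 49 + 4802)/3 = -(-199)*4849/3 = -1*(-964951/3) = 964951/3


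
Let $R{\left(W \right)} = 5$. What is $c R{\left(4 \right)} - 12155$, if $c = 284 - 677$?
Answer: $-14120$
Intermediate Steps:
$c = -393$ ($c = 284 - 677 = -393$)
$c R{\left(4 \right)} - 12155 = \left(-393\right) 5 - 12155 = -1965 - 12155 = -14120$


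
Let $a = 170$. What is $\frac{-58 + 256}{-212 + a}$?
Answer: $- \frac{33}{7} \approx -4.7143$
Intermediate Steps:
$\frac{-58 + 256}{-212 + a} = \frac{-58 + 256}{-212 + 170} = \frac{198}{-42} = 198 \left(- \frac{1}{42}\right) = - \frac{33}{7}$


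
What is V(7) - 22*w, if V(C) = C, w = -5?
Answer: 117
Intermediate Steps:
V(7) - 22*w = 7 - 22*(-5) = 7 + 110 = 117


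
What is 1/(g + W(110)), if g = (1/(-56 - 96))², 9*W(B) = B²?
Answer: 207936/279558409 ≈ 0.00074380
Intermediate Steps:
W(B) = B²/9
g = 1/23104 (g = (1/(-152))² = (-1/152)² = 1/23104 ≈ 4.3283e-5)
1/(g + W(110)) = 1/(1/23104 + (⅑)*110²) = 1/(1/23104 + (⅑)*12100) = 1/(1/23104 + 12100/9) = 1/(279558409/207936) = 207936/279558409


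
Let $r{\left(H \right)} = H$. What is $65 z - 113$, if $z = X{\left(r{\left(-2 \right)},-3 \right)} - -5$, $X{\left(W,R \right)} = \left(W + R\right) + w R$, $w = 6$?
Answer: $-1283$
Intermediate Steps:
$X{\left(W,R \right)} = W + 7 R$ ($X{\left(W,R \right)} = \left(W + R\right) + 6 R = \left(R + W\right) + 6 R = W + 7 R$)
$z = -18$ ($z = \left(-2 + 7 \left(-3\right)\right) - -5 = \left(-2 - 21\right) + 5 = -23 + 5 = -18$)
$65 z - 113 = 65 \left(-18\right) - 113 = -1170 - 113 = -1283$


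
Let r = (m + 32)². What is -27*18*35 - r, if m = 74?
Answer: -28246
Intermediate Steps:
r = 11236 (r = (74 + 32)² = 106² = 11236)
-27*18*35 - r = -27*18*35 - 1*11236 = -486*35 - 11236 = -17010 - 11236 = -28246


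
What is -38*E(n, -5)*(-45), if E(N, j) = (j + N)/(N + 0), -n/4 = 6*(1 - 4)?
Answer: 6365/4 ≈ 1591.3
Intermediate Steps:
n = 72 (n = -24*(1 - 4) = -24*(-3) = -4*(-18) = 72)
E(N, j) = (N + j)/N
-38*E(n, -5)*(-45) = -38*(72 - 5)/72*(-45) = -19*67/36*(-45) = -38*67/72*(-45) = -1273/36*(-45) = 6365/4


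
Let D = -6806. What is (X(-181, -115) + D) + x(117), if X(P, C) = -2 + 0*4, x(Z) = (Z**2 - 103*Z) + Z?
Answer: -5053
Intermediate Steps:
x(Z) = Z**2 - 102*Z
X(P, C) = -2 (X(P, C) = -2 + 0 = -2)
(X(-181, -115) + D) + x(117) = (-2 - 6806) + 117*(-102 + 117) = -6808 + 117*15 = -6808 + 1755 = -5053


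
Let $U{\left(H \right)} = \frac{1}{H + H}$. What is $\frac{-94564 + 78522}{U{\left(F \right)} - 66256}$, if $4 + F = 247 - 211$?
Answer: $\frac{1026688}{4240383} \approx 0.24212$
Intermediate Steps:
$F = 32$ ($F = -4 + \left(247 - 211\right) = -4 + 36 = 32$)
$U{\left(H \right)} = \frac{1}{2 H}$
$\frac{-94564 + 78522}{U{\left(F \right)} - 66256} = \frac{-94564 + 78522}{\frac{1}{2 \cdot 32} - 66256} = - \frac{16042}{\frac{1}{2} \cdot \frac{1}{32} - 66256} = - \frac{16042}{\frac{1}{64} - 66256} = - \frac{16042}{- \frac{4240383}{64}} = \left(-16042\right) \left(- \frac{64}{4240383}\right) = \frac{1026688}{4240383}$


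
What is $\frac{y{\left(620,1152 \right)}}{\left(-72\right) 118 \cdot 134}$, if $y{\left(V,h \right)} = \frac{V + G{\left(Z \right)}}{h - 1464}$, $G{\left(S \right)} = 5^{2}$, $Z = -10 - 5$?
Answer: $\frac{215}{118400256} \approx 1.8159 \cdot 10^{-6}$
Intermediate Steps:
$Z = -15$ ($Z = -10 - 5 = -15$)
$G{\left(S \right)} = 25$
$y{\left(V,h \right)} = \frac{25 + V}{-1464 + h}$ ($y{\left(V,h \right)} = \frac{V + 25}{h - 1464} = \frac{25 + V}{-1464 + h}$)
$\frac{y{\left(620,1152 \right)}}{\left(-72\right) 118 \cdot 134} = \frac{\frac{1}{-1464 + 1152} \left(25 + 620\right)}{\left(-72\right) 118 \cdot 134} = \frac{\frac{1}{-312} \cdot 645}{\left(-8496\right) 134} = \frac{\left(- \frac{1}{312}\right) 645}{-1138464} = \left(- \frac{215}{104}\right) \left(- \frac{1}{1138464}\right) = \frac{215}{118400256}$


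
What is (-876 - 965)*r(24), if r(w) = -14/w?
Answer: 12887/12 ≈ 1073.9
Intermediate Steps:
(-876 - 965)*r(24) = (-876 - 965)*(-14/24) = -(-25774)/24 = -1841*(-7/12) = 12887/12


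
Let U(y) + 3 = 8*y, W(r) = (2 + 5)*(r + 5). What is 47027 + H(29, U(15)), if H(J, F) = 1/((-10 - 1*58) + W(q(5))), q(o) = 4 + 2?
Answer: 423244/9 ≈ 47027.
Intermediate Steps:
q(o) = 6
W(r) = 35 + 7*r (W(r) = 7*(5 + r) = 35 + 7*r)
U(y) = -3 + 8*y
H(J, F) = ⅑ (H(J, F) = 1/((-10 - 1*58) + (35 + 7*6)) = 1/((-10 - 58) + (35 + 42)) = 1/(-68 + 77) = 1/9 = ⅑)
47027 + H(29, U(15)) = 47027 + ⅑ = 423244/9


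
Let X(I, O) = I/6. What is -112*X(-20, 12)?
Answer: 1120/3 ≈ 373.33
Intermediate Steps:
X(I, O) = I/6 (X(I, O) = I*(⅙) = I/6)
-112*X(-20, 12) = -56*(-20)/3 = -112*(-10/3) = 1120/3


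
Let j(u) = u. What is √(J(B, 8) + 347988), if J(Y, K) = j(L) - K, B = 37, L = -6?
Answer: √347974 ≈ 589.89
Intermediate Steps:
J(Y, K) = -6 - K
√(J(B, 8) + 347988) = √((-6 - 1*8) + 347988) = √((-6 - 8) + 347988) = √(-14 + 347988) = √347974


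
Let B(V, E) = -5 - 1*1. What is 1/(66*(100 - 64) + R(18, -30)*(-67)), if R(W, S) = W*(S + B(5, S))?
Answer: 1/45792 ≈ 2.1838e-5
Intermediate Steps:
B(V, E) = -6 (B(V, E) = -5 - 1 = -6)
R(W, S) = W*(-6 + S) (R(W, S) = W*(S - 6) = W*(-6 + S))
1/(66*(100 - 64) + R(18, -30)*(-67)) = 1/(66*(100 - 64) + (18*(-6 - 30))*(-67)) = 1/(66*36 + (18*(-36))*(-67)) = 1/(2376 - 648*(-67)) = 1/(2376 + 43416) = 1/45792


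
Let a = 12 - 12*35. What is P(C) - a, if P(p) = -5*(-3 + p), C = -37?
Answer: 608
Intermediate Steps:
P(p) = 15 - 5*p
a = -408 (a = 12 - 420 = -408)
P(C) - a = (15 - 5*(-37)) - 1*(-408) = (15 + 185) + 408 = 200 + 408 = 608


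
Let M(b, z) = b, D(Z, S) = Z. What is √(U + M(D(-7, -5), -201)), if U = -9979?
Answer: I*√9986 ≈ 99.93*I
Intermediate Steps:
√(U + M(D(-7, -5), -201)) = √(-9979 - 7) = √(-9986) = I*√9986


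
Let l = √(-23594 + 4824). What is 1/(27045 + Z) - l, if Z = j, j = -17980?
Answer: 1/9065 - I*√18770 ≈ 0.00011031 - 137.0*I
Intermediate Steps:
Z = -17980
l = I*√18770 (l = √(-18770) = I*√18770 ≈ 137.0*I)
1/(27045 + Z) - l = 1/(27045 - 17980) - I*√18770 = 1/9065 - I*√18770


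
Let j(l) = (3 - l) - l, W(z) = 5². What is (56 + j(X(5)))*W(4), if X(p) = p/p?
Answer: 1425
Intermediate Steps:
W(z) = 25
X(p) = 1
j(l) = 3 - 2*l
(56 + j(X(5)))*W(4) = (56 + (3 - 2*1))*25 = (56 + (3 - 2))*25 = (56 + 1)*25 = 57*25 = 1425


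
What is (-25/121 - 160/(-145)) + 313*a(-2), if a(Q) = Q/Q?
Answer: 1101464/3509 ≈ 313.90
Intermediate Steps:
a(Q) = 1
(-25/121 - 160/(-145)) + 313*a(-2) = (-25/121 - 160/(-145)) + 313*1 = (-25*1/121 - 160*(-1/145)) + 313 = (-25/121 + 32/29) + 313 = 3147/3509 + 313 = 1101464/3509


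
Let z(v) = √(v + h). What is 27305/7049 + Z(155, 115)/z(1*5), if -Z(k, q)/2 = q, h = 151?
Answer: 27305/7049 - 115*√39/39 ≈ -14.541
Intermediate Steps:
Z(k, q) = -2*q
z(v) = √(151 + v) (z(v) = √(v + 151) = √(151 + v))
27305/7049 + Z(155, 115)/z(1*5) = 27305/7049 + (-2*115)/(√(151 + 1*5)) = 27305*(1/7049) - 230/√(151 + 5) = 27305/7049 - 230*√39/78 = 27305/7049 - 115*√39/39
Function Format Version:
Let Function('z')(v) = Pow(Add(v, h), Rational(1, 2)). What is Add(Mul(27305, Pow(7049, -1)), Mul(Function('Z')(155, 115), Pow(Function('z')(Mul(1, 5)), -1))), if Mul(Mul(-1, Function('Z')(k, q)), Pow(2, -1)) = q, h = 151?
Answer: Add(Rational(27305, 7049), Mul(Rational(-115, 39), Pow(39, Rational(1, 2)))) ≈ -14.541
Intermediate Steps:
Function('Z')(k, q) = Mul(-2, q)
Function('z')(v) = Pow(Add(151, v), Rational(1, 2)) (Function('z')(v) = Pow(Add(v, 151), Rational(1, 2)) = Pow(Add(151, v), Rational(1, 2)))
Add(Mul(27305, Pow(7049, -1)), Mul(Function('Z')(155, 115), Pow(Function('z')(Mul(1, 5)), -1))) = Add(Mul(27305, Pow(7049, -1)), Mul(Mul(-2, 115), Pow(Pow(Add(151, Mul(1, 5)), Rational(1, 2)), -1))) = Add(Mul(27305, Rational(1, 7049)), Mul(-230, Pow(Pow(Add(151, 5), Rational(1, 2)), -1))) = Add(Rational(27305, 7049), Mul(-230, Pow(Pow(156, Rational(1, 2)), -1))) = Add(Rational(27305, 7049), Mul(-230, Pow(Mul(2, Pow(39, Rational(1, 2))), -1))) = Add(Rational(27305, 7049), Mul(-230, Mul(Rational(1, 78), Pow(39, Rational(1, 2))))) = Add(Rational(27305, 7049), Mul(Rational(-115, 39), Pow(39, Rational(1, 2))))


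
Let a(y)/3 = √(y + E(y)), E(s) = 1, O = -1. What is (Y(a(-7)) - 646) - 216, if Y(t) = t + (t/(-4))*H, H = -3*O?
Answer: -862 + 3*I*√6/4 ≈ -862.0 + 1.8371*I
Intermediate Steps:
H = 3 (H = -3*(-1) = 3)
a(y) = 3*√(1 + y) (a(y) = 3*√(y + 1) = 3*√(1 + y))
Y(t) = t/4 (Y(t) = t + (t/(-4))*3 = t + (t*(-¼))*3 = t - t/4*3 = t - 3*t/4 = t/4)
(Y(a(-7)) - 646) - 216 = ((3*√(1 - 7))/4 - 646) - 216 = ((3*√(-6))/4 - 646) - 216 = ((3*(I*√6))/4 - 646) - 216 = ((3*I*√6)/4 - 646) - 216 = (3*I*√6/4 - 646) - 216 = (-646 + 3*I*√6/4) - 216 = -862 + 3*I*√6/4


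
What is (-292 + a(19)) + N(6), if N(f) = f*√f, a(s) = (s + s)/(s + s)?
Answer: -291 + 6*√6 ≈ -276.30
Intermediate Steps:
a(s) = 1 (a(s) = (2*s)/((2*s)) = (2*s)*(1/(2*s)) = 1)
N(f) = f^(3/2)
(-292 + a(19)) + N(6) = (-292 + 1) + 6^(3/2) = -291 + 6*√6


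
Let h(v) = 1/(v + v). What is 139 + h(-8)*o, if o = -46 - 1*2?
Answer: 142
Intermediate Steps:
h(v) = 1/(2*v)
o = -48 (o = -46 - 2 = -48)
139 + h(-8)*o = 139 + ((½)/(-8))*(-48) = 139 + ((½)*(-⅛))*(-48) = 139 - 1/16*(-48) = 139 + 3 = 142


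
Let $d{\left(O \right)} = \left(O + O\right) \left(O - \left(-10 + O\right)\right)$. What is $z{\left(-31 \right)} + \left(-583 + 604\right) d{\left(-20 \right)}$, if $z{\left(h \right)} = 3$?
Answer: $-8397$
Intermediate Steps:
$d{\left(O \right)} = 20 O$ ($d{\left(O \right)} = 2 O 10 = 20 O$)
$z{\left(-31 \right)} + \left(-583 + 604\right) d{\left(-20 \right)} = 3 + \left(-583 + 604\right) 20 \left(-20\right) = 3 + 21 \left(-400\right) = 3 - 8400 = -8397$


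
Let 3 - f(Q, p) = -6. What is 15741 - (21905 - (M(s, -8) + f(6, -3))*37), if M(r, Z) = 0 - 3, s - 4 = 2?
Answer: -5942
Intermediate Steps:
s = 6 (s = 4 + 2 = 6)
M(r, Z) = -3
f(Q, p) = 9 (f(Q, p) = 3 - 1*(-6) = 3 + 6 = 9)
15741 - (21905 - (M(s, -8) + f(6, -3))*37) = 15741 - (21905 - (-3 + 9)*37) = 15741 - (21905 - 6*37) = 15741 - (21905 - 1*222) = 15741 - (21905 - 222) = 15741 - 1*21683 = 15741 - 21683 = -5942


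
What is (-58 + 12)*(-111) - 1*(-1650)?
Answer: 6756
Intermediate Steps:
(-58 + 12)*(-111) - 1*(-1650) = -46*(-111) + 1650 = 5106 + 1650 = 6756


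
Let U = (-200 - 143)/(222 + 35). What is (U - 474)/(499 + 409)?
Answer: -122161/233356 ≈ -0.52350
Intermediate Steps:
U = -343/257 ≈ -1.3346
(U - 474)/(499 + 409) = (-343/257 - 474)/(499 + 409) = -122161/257/908 = -122161/257*1/908 = -122161/233356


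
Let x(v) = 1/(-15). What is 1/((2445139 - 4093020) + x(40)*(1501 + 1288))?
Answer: -15/24721004 ≈ -6.0677e-7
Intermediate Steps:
x(v) = -1/15
1/((2445139 - 4093020) + x(40)*(1501 + 1288)) = 1/((2445139 - 4093020) - (1501 + 1288)/15) = 1/(-1647881 - 1/15*2789) = 1/(-1647881 - 2789/15) = 1/(-24721004/15) = -15/24721004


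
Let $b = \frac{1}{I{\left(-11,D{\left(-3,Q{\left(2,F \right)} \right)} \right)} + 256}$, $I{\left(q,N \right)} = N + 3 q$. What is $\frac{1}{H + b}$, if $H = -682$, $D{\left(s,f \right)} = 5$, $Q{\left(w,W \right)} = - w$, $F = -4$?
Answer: $- \frac{228}{155495} \approx -0.0014663$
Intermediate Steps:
$b = \frac{1}{228}$ ($b = \frac{1}{\left(5 + 3 \left(-11\right)\right) + 256} = \frac{1}{\left(5 - 33\right) + 256} = \frac{1}{-28 + 256} = \frac{1}{228} \approx 0.004386$)
$\frac{1}{H + b} = \frac{1}{-682 + \frac{1}{228}} = \frac{1}{- \frac{155495}{228}} = - \frac{228}{155495}$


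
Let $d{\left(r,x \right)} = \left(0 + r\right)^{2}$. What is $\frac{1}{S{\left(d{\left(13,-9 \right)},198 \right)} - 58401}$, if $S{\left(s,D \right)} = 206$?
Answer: $- \frac{1}{58195} \approx -1.7184 \cdot 10^{-5}$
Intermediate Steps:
$d{\left(r,x \right)} = r^{2}$
$\frac{1}{S{\left(d{\left(13,-9 \right)},198 \right)} - 58401} = \frac{1}{206 - 58401} = \frac{1}{-58195} = - \frac{1}{58195}$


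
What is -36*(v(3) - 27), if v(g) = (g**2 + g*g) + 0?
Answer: 324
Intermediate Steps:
v(g) = 2*g**2 (v(g) = (g**2 + g**2) + 0 = 2*g**2 + 0 = 2*g**2)
-36*(v(3) - 27) = -36*(2*3**2 - 27) = -36*(2*9 - 27) = -36*(18 - 27) = -36*(-9) = 324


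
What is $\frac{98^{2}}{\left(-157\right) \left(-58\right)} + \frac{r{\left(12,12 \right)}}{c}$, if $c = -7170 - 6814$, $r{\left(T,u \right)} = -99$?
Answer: $\frac{67601915}{63669152} \approx 1.0618$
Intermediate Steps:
$c = -13984$ ($c = -7170 - 6814 = -13984$)
$\frac{98^{2}}{\left(-157\right) \left(-58\right)} + \frac{r{\left(12,12 \right)}}{c} = \frac{98^{2}}{\left(-157\right) \left(-58\right)} - \frac{99}{-13984} = \frac{9604}{9106} - - \frac{99}{13984} = 9604 \cdot \frac{1}{9106} + \frac{99}{13984} = \frac{4802}{4553} + \frac{99}{13984} = \frac{67601915}{63669152}$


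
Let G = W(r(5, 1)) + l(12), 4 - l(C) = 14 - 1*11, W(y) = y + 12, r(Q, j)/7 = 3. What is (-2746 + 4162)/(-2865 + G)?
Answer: -1416/2831 ≈ -0.50018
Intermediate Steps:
r(Q, j) = 21 (r(Q, j) = 7*3 = 21)
W(y) = 12 + y
l(C) = 1 (l(C) = 4 - (14 - 1*11) = 4 - (14 - 11) = 4 - 1*3 = 4 - 3 = 1)
G = 34 (G = (12 + 21) + 1 = 33 + 1 = 34)
(-2746 + 4162)/(-2865 + G) = (-2746 + 4162)/(-2865 + 34) = 1416/(-2831) = 1416*(-1/2831) = -1416/2831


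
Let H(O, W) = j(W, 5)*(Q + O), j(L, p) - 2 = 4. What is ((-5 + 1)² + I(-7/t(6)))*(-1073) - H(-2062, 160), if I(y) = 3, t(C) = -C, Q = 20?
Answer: -8135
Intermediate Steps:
j(L, p) = 6 (j(L, p) = 2 + 4 = 6)
H(O, W) = 120 + 6*O (H(O, W) = 6*(20 + O) = 120 + 6*O)
((-5 + 1)² + I(-7/t(6)))*(-1073) - H(-2062, 160) = ((-5 + 1)² + 3)*(-1073) - (120 + 6*(-2062)) = ((-4)² + 3)*(-1073) - (120 - 12372) = (16 + 3)*(-1073) - 1*(-12252) = 19*(-1073) + 12252 = -20387 + 12252 = -8135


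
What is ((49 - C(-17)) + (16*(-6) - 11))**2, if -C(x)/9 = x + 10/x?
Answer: 13520329/289 ≈ 46783.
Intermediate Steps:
C(x) = -90/x - 9*x (C(x) = -9*(x + 10/x) = -90/x - 9*x)
((49 - C(-17)) + (16*(-6) - 11))**2 = ((49 - (-90/(-17) - 9*(-17))) + (16*(-6) - 11))**2 = ((49 - (-90*(-1/17) + 153)) + (-96 - 11))**2 = ((49 - (90/17 + 153)) - 107)**2 = ((49 - 1*2691/17) - 107)**2 = ((49 - 2691/17) - 107)**2 = (-1858/17 - 107)**2 = (-3677/17)**2 = 13520329/289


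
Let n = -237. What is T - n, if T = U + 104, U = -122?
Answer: 219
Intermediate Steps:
T = -18 (T = -122 + 104 = -18)
T - n = -18 - 1*(-237) = -18 + 237 = 219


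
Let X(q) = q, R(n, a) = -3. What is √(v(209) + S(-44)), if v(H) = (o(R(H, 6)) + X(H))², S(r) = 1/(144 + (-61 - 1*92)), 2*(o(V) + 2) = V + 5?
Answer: 25*√623/3 ≈ 208.00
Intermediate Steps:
o(V) = ½ + V/2 (o(V) = -2 + (V + 5)/2 = -2 + (5 + V)/2 = -2 + (5/2 + V/2) = ½ + V/2)
S(r) = -⅑ (S(r) = 1/(144 + (-61 - 92)) = 1/(144 - 153) = 1/(-9) = -⅑)
v(H) = (-1 + H)² (v(H) = ((½ + (½)*(-3)) + H)² = ((½ - 3/2) + H)² = (-1 + H)²)
√(v(209) + S(-44)) = √((-1 + 209)² - ⅑) = √(208² - ⅑) = √(43264 - ⅑) = √(389375/9) = 25*√623/3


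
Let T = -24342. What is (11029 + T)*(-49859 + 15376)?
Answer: 459072179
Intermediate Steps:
(11029 + T)*(-49859 + 15376) = (11029 - 24342)*(-49859 + 15376) = -13313*(-34483) = 459072179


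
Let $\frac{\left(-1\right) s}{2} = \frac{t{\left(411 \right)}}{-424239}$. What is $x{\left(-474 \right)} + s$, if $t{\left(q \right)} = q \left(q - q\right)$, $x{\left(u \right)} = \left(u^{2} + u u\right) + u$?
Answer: $448878$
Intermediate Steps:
$x{\left(u \right)} = u + 2 u^{2}$ ($x{\left(u \right)} = \left(u^{2} + u^{2}\right) + u = 2 u^{2} + u = u + 2 u^{2}$)
$t{\left(q \right)} = 0$ ($t{\left(q \right)} = q 0 = 0$)
$s = 0$ ($s = - 2 \frac{0}{-424239} = - 2 \cdot 0 \left(- \frac{1}{424239}\right) = \left(-2\right) 0 = 0$)
$x{\left(-474 \right)} + s = - 474 \left(1 + 2 \left(-474\right)\right) + 0 = - 474 \left(1 - 948\right) + 0 = \left(-474\right) \left(-947\right) + 0 = 448878 + 0 = 448878$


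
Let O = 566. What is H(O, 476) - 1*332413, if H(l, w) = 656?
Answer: -331757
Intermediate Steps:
H(O, 476) - 1*332413 = 656 - 1*332413 = 656 - 332413 = -331757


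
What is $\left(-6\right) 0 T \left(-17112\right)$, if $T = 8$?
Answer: $0$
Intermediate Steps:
$\left(-6\right) 0 T \left(-17112\right) = \left(-6\right) 0 \cdot 8 \left(-17112\right) = 0 \cdot 8 \left(-17112\right) = 0 \left(-17112\right) = 0$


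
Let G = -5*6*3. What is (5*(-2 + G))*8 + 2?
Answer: -3678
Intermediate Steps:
G = -90 (G = -30*3 = -90)
(5*(-2 + G))*8 + 2 = (5*(-2 - 90))*8 + 2 = (5*(-92))*8 + 2 = -460*8 + 2 = -3680 + 2 = -3678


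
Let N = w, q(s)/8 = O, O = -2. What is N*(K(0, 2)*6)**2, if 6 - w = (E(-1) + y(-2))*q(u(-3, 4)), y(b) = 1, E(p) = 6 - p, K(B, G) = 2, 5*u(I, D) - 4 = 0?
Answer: 19296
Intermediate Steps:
u(I, D) = 4/5 (u(I, D) = 4/5 + (1/5)*0 = 4/5 + 0 = 4/5)
q(s) = -16 (q(s) = 8*(-2) = -16)
w = 134 (w = 6 - ((6 - 1*(-1)) + 1)*(-16) = 6 - ((6 + 1) + 1)*(-16) = 6 - (7 + 1)*(-16) = 6 - 8*(-16) = 6 - 1*(-128) = 6 + 128 = 134)
N = 134
N*(K(0, 2)*6)**2 = 134*(2*6)**2 = 134*12**2 = 134*144 = 19296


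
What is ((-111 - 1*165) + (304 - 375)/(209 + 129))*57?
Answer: -5321463/338 ≈ -15744.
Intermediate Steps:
((-111 - 1*165) + (304 - 375)/(209 + 129))*57 = ((-111 - 165) - 71/338)*57 = (-276 - 71*1/338)*57 = (-276 - 71/338)*57 = -93359/338*57 = -5321463/338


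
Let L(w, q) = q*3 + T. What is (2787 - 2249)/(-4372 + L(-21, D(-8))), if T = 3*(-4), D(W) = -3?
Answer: -538/4393 ≈ -0.12247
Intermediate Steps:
T = -12
L(w, q) = -12 + 3*q (L(w, q) = q*3 - 12 = 3*q - 12 = -12 + 3*q)
(2787 - 2249)/(-4372 + L(-21, D(-8))) = (2787 - 2249)/(-4372 + (-12 + 3*(-3))) = 538/(-4372 + (-12 - 9)) = 538/(-4372 - 21) = 538/(-4393) = 538*(-1/4393) = -538/4393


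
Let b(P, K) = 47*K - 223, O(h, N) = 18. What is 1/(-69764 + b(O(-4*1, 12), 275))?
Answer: -1/57062 ≈ -1.7525e-5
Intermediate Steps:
b(P, K) = -223 + 47*K
1/(-69764 + b(O(-4*1, 12), 275)) = 1/(-69764 + (-223 + 47*275)) = 1/(-69764 + (-223 + 12925)) = 1/(-69764 + 12702) = 1/(-57062) = -1/57062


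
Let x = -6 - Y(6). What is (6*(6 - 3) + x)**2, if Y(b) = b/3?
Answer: 100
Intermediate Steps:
Y(b) = b/3 (Y(b) = b*(1/3) = b/3)
x = -8 (x = -6 - 6/3 = -6 - 1*2 = -6 - 2 = -8)
(6*(6 - 3) + x)**2 = (6*(6 - 3) - 8)**2 = (6*3 - 8)**2 = (18 - 8)**2 = 10**2 = 100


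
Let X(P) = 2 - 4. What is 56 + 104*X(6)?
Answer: -152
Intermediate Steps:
X(P) = -2
56 + 104*X(6) = 56 + 104*(-2) = 56 - 208 = -152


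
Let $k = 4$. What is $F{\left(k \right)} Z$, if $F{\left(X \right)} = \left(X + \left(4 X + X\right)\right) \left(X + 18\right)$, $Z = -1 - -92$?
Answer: $48048$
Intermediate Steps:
$Z = 91$ ($Z = -1 + 92 = 91$)
$F{\left(X \right)} = 6 X \left(18 + X\right)$ ($F{\left(X \right)} = \left(X + 5 X\right) \left(18 + X\right) = 6 X \left(18 + X\right)$)
$F{\left(k \right)} Z = 6 \cdot 4 \left(18 + 4\right) 91 = 6 \cdot 4 \cdot 22 \cdot 91 = 528 \cdot 91 = 48048$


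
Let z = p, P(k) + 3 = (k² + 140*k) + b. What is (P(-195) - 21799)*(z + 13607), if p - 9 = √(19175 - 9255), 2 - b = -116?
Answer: -149217744 - 87672*√155 ≈ -1.5031e+8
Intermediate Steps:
b = 118 (b = 2 - 1*(-116) = 2 + 116 = 118)
P(k) = 115 + k² + 140*k (P(k) = -3 + ((k² + 140*k) + 118) = -3 + (118 + k² + 140*k) = 115 + k² + 140*k)
p = 9 + 8*√155 (p = 9 + √(19175 - 9255) = 9 + √9920 = 9 + 8*√155 ≈ 108.60)
z = 9 + 8*√155 ≈ 108.60
(P(-195) - 21799)*(z + 13607) = ((115 + (-195)² + 140*(-195)) - 21799)*((9 + 8*√155) + 13607) = ((115 + 38025 - 27300) - 21799)*(13616 + 8*√155) = (10840 - 21799)*(13616 + 8*√155) = -10959*(13616 + 8*√155) = -149217744 - 87672*√155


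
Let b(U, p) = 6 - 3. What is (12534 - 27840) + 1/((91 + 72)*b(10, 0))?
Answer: -7484633/489 ≈ -15306.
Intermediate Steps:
b(U, p) = 3
(12534 - 27840) + 1/((91 + 72)*b(10, 0)) = (12534 - 27840) + 1/((91 + 72)*3) = -15306 + 1/(163*3) = -15306 + 1/489 = -7484633/489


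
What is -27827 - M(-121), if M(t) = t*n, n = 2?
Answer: -27585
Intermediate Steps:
M(t) = 2*t (M(t) = t*2 = 2*t)
-27827 - M(-121) = -27827 - 2*(-121) = -27827 - 1*(-242) = -27827 + 242 = -27585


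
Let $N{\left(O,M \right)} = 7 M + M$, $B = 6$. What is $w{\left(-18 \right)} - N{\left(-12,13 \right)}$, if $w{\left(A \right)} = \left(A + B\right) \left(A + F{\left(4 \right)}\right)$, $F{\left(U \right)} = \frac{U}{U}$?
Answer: $100$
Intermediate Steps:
$F{\left(U \right)} = 1$
$w{\left(A \right)} = \left(1 + A\right) \left(6 + A\right)$ ($w{\left(A \right)} = \left(A + 6\right) \left(A + 1\right) = \left(6 + A\right) \left(1 + A\right) = \left(1 + A\right) \left(6 + A\right)$)
$N{\left(O,M \right)} = 8 M$
$w{\left(-18 \right)} - N{\left(-12,13 \right)} = \left(6 + \left(-18\right)^{2} + 7 \left(-18\right)\right) - 8 \cdot 13 = \left(6 + 324 - 126\right) - 104 = 204 - 104 = 100$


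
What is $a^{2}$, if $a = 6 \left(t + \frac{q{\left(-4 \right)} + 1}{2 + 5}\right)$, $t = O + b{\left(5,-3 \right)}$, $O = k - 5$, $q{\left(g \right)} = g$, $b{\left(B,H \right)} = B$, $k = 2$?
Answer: $\frac{4356}{49} \approx 88.898$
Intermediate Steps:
$O = -3$ ($O = 2 - 5 = -3$)
$t = 2$ ($t = -3 + 5 = 2$)
$a = \frac{66}{7}$ ($a = 6 \left(2 + \frac{-4 + 1}{2 + 5}\right) = 6 \left(2 - \frac{3}{7}\right) = 6 \cdot \frac{11}{7} = \frac{66}{7} \approx 9.4286$)
$a^{2} = \left(\frac{66}{7}\right)^{2} = \frac{4356}{49}$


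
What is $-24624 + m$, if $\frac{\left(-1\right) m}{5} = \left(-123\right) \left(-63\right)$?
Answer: $-63369$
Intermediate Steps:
$m = -38745$ ($m = - 5 \left(\left(-123\right) \left(-63\right)\right) = \left(-5\right) 7749 = -38745$)
$-24624 + m = -24624 - 38745 = -63369$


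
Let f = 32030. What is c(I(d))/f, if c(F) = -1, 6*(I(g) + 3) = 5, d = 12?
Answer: -1/32030 ≈ -3.1221e-5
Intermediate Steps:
I(g) = -13/6 (I(g) = -3 + (⅙)*5 = -3 + ⅚ = -13/6)
c(I(d))/f = -1/32030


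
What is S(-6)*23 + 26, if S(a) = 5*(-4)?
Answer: -434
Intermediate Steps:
S(a) = -20
S(-6)*23 + 26 = -20*23 + 26 = -460 + 26 = -434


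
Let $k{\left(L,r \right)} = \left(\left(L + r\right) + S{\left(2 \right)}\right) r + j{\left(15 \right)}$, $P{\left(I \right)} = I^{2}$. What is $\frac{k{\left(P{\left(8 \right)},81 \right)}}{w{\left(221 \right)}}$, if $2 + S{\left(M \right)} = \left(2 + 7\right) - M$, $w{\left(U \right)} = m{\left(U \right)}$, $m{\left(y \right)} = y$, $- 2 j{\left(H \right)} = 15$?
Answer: $\frac{24285}{442} \approx 54.943$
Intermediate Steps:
$j{\left(H \right)} = - \frac{15}{2}$ ($j{\left(H \right)} = \left(- \frac{1}{2}\right) 15 = - \frac{15}{2}$)
$w{\left(U \right)} = U$
$S{\left(M \right)} = 7 - M$ ($S{\left(M \right)} = -2 - \left(-9 + M\right) = 7 - M$)
$k{\left(L,r \right)} = - \frac{15}{2} + r \left(5 + L + r\right)$ ($k{\left(L,r \right)} = \left(\left(L + r\right) + \left(7 - 2\right)\right) r - \frac{15}{2} = \left(\left(L + r\right) + 5\right) r - \frac{15}{2} = \left(5 + L + r\right) r - \frac{15}{2} = r \left(5 + L + r\right) - \frac{15}{2} = - \frac{15}{2} + r \left(5 + L + r\right)$)
$\frac{k{\left(P{\left(8 \right)},81 \right)}}{w{\left(221 \right)}} = \frac{- \frac{15}{2} + 81^{2} + 5 \cdot 81 + 8^{2} \cdot 81}{221} = \left(- \frac{15}{2} + 6561 + 405 + 64 \cdot 81\right) \frac{1}{221} = \left(- \frac{15}{2} + 6561 + 405 + 5184\right) \frac{1}{221} = \frac{24285}{2} \cdot \frac{1}{221} = \frac{24285}{442}$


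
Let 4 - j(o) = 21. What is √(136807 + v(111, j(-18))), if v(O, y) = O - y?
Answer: 3*√15215 ≈ 370.05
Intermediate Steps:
j(o) = -17 (j(o) = 4 - 1*21 = 4 - 21 = -17)
√(136807 + v(111, j(-18))) = √(136807 + (111 - 1*(-17))) = √(136807 + (111 + 17)) = √(136807 + 128) = √136935 = 3*√15215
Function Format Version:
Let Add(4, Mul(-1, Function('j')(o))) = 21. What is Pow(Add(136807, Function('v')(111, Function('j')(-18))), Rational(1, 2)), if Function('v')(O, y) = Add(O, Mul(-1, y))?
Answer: Mul(3, Pow(15215, Rational(1, 2))) ≈ 370.05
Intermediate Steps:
Function('j')(o) = -17 (Function('j')(o) = Add(4, Mul(-1, 21)) = Add(4, -21) = -17)
Pow(Add(136807, Function('v')(111, Function('j')(-18))), Rational(1, 2)) = Pow(Add(136807, Add(111, Mul(-1, -17))), Rational(1, 2)) = Pow(Add(136807, Add(111, 17)), Rational(1, 2)) = Pow(Add(136807, 128), Rational(1, 2)) = Pow(136935, Rational(1, 2)) = Mul(3, Pow(15215, Rational(1, 2)))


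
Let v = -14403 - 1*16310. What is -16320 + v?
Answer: -47033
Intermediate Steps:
v = -30713 (v = -14403 - 16310 = -30713)
-16320 + v = -16320 - 30713 = -47033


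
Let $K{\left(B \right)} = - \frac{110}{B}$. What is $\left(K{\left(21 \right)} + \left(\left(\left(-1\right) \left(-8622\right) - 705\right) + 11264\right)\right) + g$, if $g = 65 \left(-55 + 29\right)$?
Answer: $\frac{367201}{21} \approx 17486.0$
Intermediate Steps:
$g = -1690$ ($g = 65 \left(-26\right) = -1690$)
$\left(K{\left(21 \right)} + \left(\left(\left(-1\right) \left(-8622\right) - 705\right) + 11264\right)\right) + g = \left(- \frac{110}{21} + \left(\left(\left(-1\right) \left(-8622\right) - 705\right) + 11264\right)\right) - 1690 = \left(\left(-110\right) \frac{1}{21} + \left(\left(8622 - 705\right) + 11264\right)\right) - 1690 = \left(- \frac{110}{21} + \left(7917 + 11264\right)\right) - 1690 = \left(- \frac{110}{21} + 19181\right) - 1690 = \frac{402691}{21} - 1690 = \frac{367201}{21}$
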